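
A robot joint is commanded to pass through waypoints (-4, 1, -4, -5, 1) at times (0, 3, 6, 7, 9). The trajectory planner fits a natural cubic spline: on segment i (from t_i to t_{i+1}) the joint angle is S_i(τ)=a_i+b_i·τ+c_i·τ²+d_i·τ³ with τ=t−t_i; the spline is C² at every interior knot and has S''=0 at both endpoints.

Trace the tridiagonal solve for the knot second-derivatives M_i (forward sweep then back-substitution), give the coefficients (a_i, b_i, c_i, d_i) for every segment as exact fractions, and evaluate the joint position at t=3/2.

Δ: Δ0=5/3, Δ1=-5/3, Δ2=-1, Δ3=3
row 1: diag=12, rhs=-20; c'=1/4, d'=-5/3
row 2: denom=8−3·1/4=29/4; d'=(4−3·-5/3)/(29/4)=36/29
row 3: denom=6−1·4/29=170/29; d'=(24−1·36/29)/(170/29)=66/17
back: M3=66/17
back: M2=36/29−4/29·66/17=12/17
back: M1=-5/3−1/4·12/17=-94/51
M: M0=0, M1=-94/51, M2=12/17, M3=66/17, M4=0
seg 0: a=-4, c=M0/2=0, d=(M1−M0)/(6·3)=-47/459, b=Δ0−h0·(2M0+M1)/6=44/17
seg 1: a=1, c=M1/2=-47/51, d=(M2−M1)/(6·3)=65/459, b=Δ1−h1·(2M1+M2)/6=-3/17
seg 2: a=-4, c=M2/2=6/17, d=(M3−M2)/(6·1)=9/17, b=Δ2−h2·(2M2+M3)/6=-32/17
seg 3: a=-5, c=M3/2=33/17, d=(M4−M3)/(6·2)=-11/34, b=Δ3−h3·(2M3+M4)/6=7/17
t_q=3/2 → seg 0, τ=3/2; S=-4+44/17·τ+0·τ²+-47/459·τ³=-63/136

  seg 0: a=-4 b=44/17 c=0 d=-47/459
  seg 1: a=1 b=-3/17 c=-47/51 d=65/459
  seg 2: a=-4 b=-32/17 c=6/17 d=9/17
  seg 3: a=-5 b=7/17 c=33/17 d=-11/34
S(3/2) = -63/136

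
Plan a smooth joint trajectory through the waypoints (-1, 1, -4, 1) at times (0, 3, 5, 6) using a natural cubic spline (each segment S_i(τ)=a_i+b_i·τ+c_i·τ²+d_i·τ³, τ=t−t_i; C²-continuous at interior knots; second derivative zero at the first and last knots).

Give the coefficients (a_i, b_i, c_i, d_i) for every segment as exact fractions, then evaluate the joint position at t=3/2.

  seg 0: a=-1 b=209/84 c=0 d=-17/84
  seg 1: a=1 b=-125/42 c=-51/28 d=173/168
  seg 2: a=-4 b=44/21 c=61/14 d=-61/42
S(3/2) = 459/224

Δ: Δ0=2/3, Δ1=-5/2, Δ2=5
row 1: diag=10, rhs=-19; c'=1/5, d'=-19/10
row 2: denom=6−2·1/5=28/5; d'=(45−2·-19/10)/(28/5)=61/7
back: M2=61/7
back: M1=-19/10−1/5·61/7=-51/14
M: M0=0, M1=-51/14, M2=61/7, M3=0
seg 0: a=-1, c=M0/2=0, d=(M1−M0)/(6·3)=-17/84, b=Δ0−h0·(2M0+M1)/6=209/84
seg 1: a=1, c=M1/2=-51/28, d=(M2−M1)/(6·2)=173/168, b=Δ1−h1·(2M1+M2)/6=-125/42
seg 2: a=-4, c=M2/2=61/14, d=(M3−M2)/(6·1)=-61/42, b=Δ2−h2·(2M2+M3)/6=44/21
t_q=3/2 → seg 0, τ=3/2; S=-1+209/84·τ+0·τ²+-17/84·τ³=459/224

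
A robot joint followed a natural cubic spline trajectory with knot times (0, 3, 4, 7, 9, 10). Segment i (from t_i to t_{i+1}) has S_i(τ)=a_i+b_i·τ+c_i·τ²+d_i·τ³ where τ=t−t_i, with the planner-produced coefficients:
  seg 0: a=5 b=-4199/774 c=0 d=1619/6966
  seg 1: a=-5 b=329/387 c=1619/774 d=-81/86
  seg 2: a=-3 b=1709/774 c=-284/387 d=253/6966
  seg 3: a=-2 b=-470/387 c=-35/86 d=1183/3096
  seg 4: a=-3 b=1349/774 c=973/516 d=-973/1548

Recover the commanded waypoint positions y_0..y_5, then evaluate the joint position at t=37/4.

y_0 = S_0(0) = a_0 = 5
y_1 = S_1(0) = a_1 = -5
y_2 = S_2(0) = a_2 = -3
y_3 = S_3(0) = a_3 = -2
y_4 = S_4(0) = a_4 = -3
y_5 = S_4(1) = 0
t_q=37/4 is in segment 4 (τ=1/4); S_4(τ)=-81115/33024

y_0=5 y_1=-5 y_2=-3 y_3=-2 y_4=-3 y_5=0
S(37/4) = -81115/33024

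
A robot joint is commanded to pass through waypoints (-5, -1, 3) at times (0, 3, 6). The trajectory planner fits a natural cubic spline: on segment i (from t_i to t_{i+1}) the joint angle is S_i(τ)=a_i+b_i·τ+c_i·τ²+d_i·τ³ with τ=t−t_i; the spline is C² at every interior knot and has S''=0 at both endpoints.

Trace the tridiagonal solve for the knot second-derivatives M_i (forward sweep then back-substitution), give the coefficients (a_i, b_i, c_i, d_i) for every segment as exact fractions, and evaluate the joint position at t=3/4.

  seg 0: a=-5 b=4/3 c=0 d=0
  seg 1: a=-1 b=4/3 c=0 d=0
S(3/4) = -4

Δ: Δ0=4/3, Δ1=4/3
row 1: diag=12, rhs=0; c'=1/4, d'=0
back: M1=0
M: M0=0, M1=0, M2=0
seg 0: a=-5, c=M0/2=0, d=(M1−M0)/(6·3)=0, b=Δ0−h0·(2M0+M1)/6=4/3
seg 1: a=-1, c=M1/2=0, d=(M2−M1)/(6·3)=0, b=Δ1−h1·(2M1+M2)/6=4/3
t_q=3/4 → seg 0, τ=3/4; S=-5+4/3·τ+0·τ²+0·τ³=-4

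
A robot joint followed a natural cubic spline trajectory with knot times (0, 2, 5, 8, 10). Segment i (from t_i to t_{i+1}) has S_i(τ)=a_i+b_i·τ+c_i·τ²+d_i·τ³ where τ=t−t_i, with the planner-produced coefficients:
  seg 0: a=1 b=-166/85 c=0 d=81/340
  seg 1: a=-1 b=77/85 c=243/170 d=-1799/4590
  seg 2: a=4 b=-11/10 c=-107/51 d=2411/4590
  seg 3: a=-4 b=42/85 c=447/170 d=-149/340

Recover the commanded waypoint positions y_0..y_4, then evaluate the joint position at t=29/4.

y_0 = S_0(0) = a_0 = 1
y_1 = S_1(0) = a_1 = -1
y_2 = S_2(0) = a_2 = 4
y_3 = S_3(0) = a_3 = -4
y_4 = S_3(2) = 4
t_q=29/4 is in segment 2 (τ=9/4); S_2(τ)=-33871/10880

y_0=1 y_1=-1 y_2=4 y_3=-4 y_4=4
S(29/4) = -33871/10880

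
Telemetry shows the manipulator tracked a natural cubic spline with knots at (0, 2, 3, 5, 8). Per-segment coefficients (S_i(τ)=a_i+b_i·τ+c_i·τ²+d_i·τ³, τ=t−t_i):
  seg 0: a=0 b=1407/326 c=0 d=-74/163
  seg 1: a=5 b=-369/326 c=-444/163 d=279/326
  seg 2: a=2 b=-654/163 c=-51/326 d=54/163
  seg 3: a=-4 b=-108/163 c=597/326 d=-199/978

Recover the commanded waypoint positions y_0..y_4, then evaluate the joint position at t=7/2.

y_0=0 y_1=5 y_2=2 y_3=-4 y_4=5
S(7/2) = -5/1304

y_0 = S_0(0) = a_0 = 0
y_1 = S_1(0) = a_1 = 5
y_2 = S_2(0) = a_2 = 2
y_3 = S_3(0) = a_3 = -4
y_4 = S_3(3) = 5
t_q=7/2 is in segment 2 (τ=1/2); S_2(τ)=-5/1304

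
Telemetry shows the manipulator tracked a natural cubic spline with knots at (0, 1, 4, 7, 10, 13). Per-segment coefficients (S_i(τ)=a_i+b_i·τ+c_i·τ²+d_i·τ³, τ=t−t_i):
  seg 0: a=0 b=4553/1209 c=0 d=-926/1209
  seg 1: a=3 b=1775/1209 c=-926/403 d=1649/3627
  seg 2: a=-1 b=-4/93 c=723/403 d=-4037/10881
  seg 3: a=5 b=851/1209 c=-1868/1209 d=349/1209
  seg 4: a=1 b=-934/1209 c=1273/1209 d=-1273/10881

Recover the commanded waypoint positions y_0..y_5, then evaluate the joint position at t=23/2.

y_0=0 y_1=3 y_2=-1 y_3=5 y_4=1 y_5=5
S(23/2) = 5853/3224

y_0 = S_0(0) = a_0 = 0
y_1 = S_1(0) = a_1 = 3
y_2 = S_2(0) = a_2 = -1
y_3 = S_3(0) = a_3 = 5
y_4 = S_4(0) = a_4 = 1
y_5 = S_4(3) = 5
t_q=23/2 is in segment 4 (τ=3/2); S_4(τ)=5853/3224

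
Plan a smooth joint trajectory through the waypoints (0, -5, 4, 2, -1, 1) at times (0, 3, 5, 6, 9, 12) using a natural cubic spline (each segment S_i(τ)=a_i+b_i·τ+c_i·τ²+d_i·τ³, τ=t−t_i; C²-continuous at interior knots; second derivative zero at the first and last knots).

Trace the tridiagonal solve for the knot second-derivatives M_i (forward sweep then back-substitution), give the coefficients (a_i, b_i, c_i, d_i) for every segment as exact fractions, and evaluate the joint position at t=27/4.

  seg 0: a=0 b=-35/8 c=0 d=65/216
  seg 1: a=-5 b=15/4 c=65/24 d=-7/6
  seg 2: a=4 b=7/12 c=-103/24 d=41/24
  seg 3: a=2 b=-23/8 c=5/6 d=-5/72
  seg 4: a=-1 b=1/4 c=5/24 d=-5/216
S(27/4) = 145/512

Δ: Δ0=-5/3, Δ1=9/2, Δ2=-2, Δ3=-1, Δ4=2/3
row 1: diag=10, rhs=37; c'=1/5, d'=37/10
row 2: denom=6−2·1/5=28/5; d'=(-39−2·37/10)/(28/5)=-58/7
row 3: denom=8−1·5/28=219/28; d'=(6−1·-58/7)/(219/28)=400/219
row 4: denom=12−3·28/73=792/73; d'=(10−3·400/219)/(792/73)=5/12
back: M4=5/12
back: M3=400/219−28/73·5/12=5/3
back: M2=-58/7−5/28·5/3=-103/12
back: M1=37/10−1/5·-103/12=65/12
M: M0=0, M1=65/12, M2=-103/12, M3=5/3, M4=5/12, M5=0
seg 0: a=0, c=M0/2=0, d=(M1−M0)/(6·3)=65/216, b=Δ0−h0·(2M0+M1)/6=-35/8
seg 1: a=-5, c=M1/2=65/24, d=(M2−M1)/(6·2)=-7/6, b=Δ1−h1·(2M1+M2)/6=15/4
seg 2: a=4, c=M2/2=-103/24, d=(M3−M2)/(6·1)=41/24, b=Δ2−h2·(2M2+M3)/6=7/12
seg 3: a=2, c=M3/2=5/6, d=(M4−M3)/(6·3)=-5/72, b=Δ3−h3·(2M3+M4)/6=-23/8
seg 4: a=-1, c=M4/2=5/24, d=(M5−M4)/(6·3)=-5/216, b=Δ4−h4·(2M4+M5)/6=1/4
t_q=27/4 → seg 3, τ=3/4; S=2+-23/8·τ+5/6·τ²+-5/72·τ³=145/512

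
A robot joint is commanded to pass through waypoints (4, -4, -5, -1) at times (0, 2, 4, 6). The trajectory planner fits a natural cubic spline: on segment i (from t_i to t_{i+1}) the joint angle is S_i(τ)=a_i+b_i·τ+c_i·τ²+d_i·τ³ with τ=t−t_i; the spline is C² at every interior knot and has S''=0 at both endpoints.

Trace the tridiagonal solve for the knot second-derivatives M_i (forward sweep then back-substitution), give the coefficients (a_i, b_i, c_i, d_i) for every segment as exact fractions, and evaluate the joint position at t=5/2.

Δ: Δ0=-4, Δ1=-1/2, Δ2=2
row 1: diag=8, rhs=21; c'=1/4, d'=21/8
row 2: denom=8−2·1/4=15/2; d'=(15−2·21/8)/(15/2)=13/10
back: M2=13/10
back: M1=21/8−1/4·13/10=23/10
M: M0=0, M1=23/10, M2=13/10, M3=0
seg 0: a=4, c=M0/2=0, d=(M1−M0)/(6·2)=23/120, b=Δ0−h0·(2M0+M1)/6=-143/30
seg 1: a=-4, c=M1/2=23/20, d=(M2−M1)/(6·2)=-1/12, b=Δ1−h1·(2M1+M2)/6=-37/15
seg 2: a=-5, c=M2/2=13/20, d=(M3−M2)/(6·2)=-13/120, b=Δ2−h2·(2M2+M3)/6=17/15
t_q=5/2 → seg 1, τ=1/2; S=-4+-37/15·τ+23/20·τ²+-1/12·τ³=-793/160

  seg 0: a=4 b=-143/30 c=0 d=23/120
  seg 1: a=-4 b=-37/15 c=23/20 d=-1/12
  seg 2: a=-5 b=17/15 c=13/20 d=-13/120
S(5/2) = -793/160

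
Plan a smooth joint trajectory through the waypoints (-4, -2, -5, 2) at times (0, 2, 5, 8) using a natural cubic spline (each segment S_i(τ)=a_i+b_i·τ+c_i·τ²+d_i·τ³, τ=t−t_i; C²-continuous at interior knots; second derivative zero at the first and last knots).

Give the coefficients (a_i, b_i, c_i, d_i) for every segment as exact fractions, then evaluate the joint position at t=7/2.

  seg 0: a=-4 b=179/111 c=0 d=-17/111
  seg 1: a=-2 b=-25/111 c=-34/37 d=220/999
  seg 2: a=-5 b=23/111 c=118/111 d=-118/999
S(7/2) = -271/74

Δ: Δ0=1, Δ1=-1, Δ2=7/3
row 1: diag=10, rhs=-12; c'=3/10, d'=-6/5
row 2: denom=12−3·3/10=111/10; d'=(20−3·-6/5)/(111/10)=236/111
back: M2=236/111
back: M1=-6/5−3/10·236/111=-68/37
M: M0=0, M1=-68/37, M2=236/111, M3=0
seg 0: a=-4, c=M0/2=0, d=(M1−M0)/(6·2)=-17/111, b=Δ0−h0·(2M0+M1)/6=179/111
seg 1: a=-2, c=M1/2=-34/37, d=(M2−M1)/(6·3)=220/999, b=Δ1−h1·(2M1+M2)/6=-25/111
seg 2: a=-5, c=M2/2=118/111, d=(M3−M2)/(6·3)=-118/999, b=Δ2−h2·(2M2+M3)/6=23/111
t_q=7/2 → seg 1, τ=3/2; S=-2+-25/111·τ+-34/37·τ²+220/999·τ³=-271/74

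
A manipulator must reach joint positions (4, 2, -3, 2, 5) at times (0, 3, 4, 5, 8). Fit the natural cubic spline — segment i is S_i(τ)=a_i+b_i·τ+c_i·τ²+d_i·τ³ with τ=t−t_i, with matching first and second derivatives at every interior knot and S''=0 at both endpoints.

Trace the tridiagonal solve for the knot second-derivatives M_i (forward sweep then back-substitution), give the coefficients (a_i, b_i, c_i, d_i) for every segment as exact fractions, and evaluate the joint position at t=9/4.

  seg 0: a=4 b=33/16 c=0 d=-131/432
  seg 1: a=2 b=-49/8 c=-131/48 d=185/48
  seg 2: a=-3 b=-1/48 c=53/6 d=-61/16
  seg 3: a=2 b=149/24 c=-125/48 d=125/432
S(9/4) = 5311/1024

Δ: Δ0=-2/3, Δ1=-5, Δ2=5, Δ3=1
row 1: diag=8, rhs=-26; c'=1/8, d'=-13/4
row 2: denom=4−1·1/8=31/8; d'=(60−1·-13/4)/(31/8)=506/31
row 3: denom=8−1·8/31=240/31; d'=(-24−1·506/31)/(240/31)=-125/24
back: M3=-125/24
back: M2=506/31−8/31·-125/24=53/3
back: M1=-13/4−1/8·53/3=-131/24
M: M0=0, M1=-131/24, M2=53/3, M3=-125/24, M4=0
seg 0: a=4, c=M0/2=0, d=(M1−M0)/(6·3)=-131/432, b=Δ0−h0·(2M0+M1)/6=33/16
seg 1: a=2, c=M1/2=-131/48, d=(M2−M1)/(6·1)=185/48, b=Δ1−h1·(2M1+M2)/6=-49/8
seg 2: a=-3, c=M2/2=53/6, d=(M3−M2)/(6·1)=-61/16, b=Δ2−h2·(2M2+M3)/6=-1/48
seg 3: a=2, c=M3/2=-125/48, d=(M4−M3)/(6·3)=125/432, b=Δ3−h3·(2M3+M4)/6=149/24
t_q=9/4 → seg 0, τ=9/4; S=4+33/16·τ+0·τ²+-131/432·τ³=5311/1024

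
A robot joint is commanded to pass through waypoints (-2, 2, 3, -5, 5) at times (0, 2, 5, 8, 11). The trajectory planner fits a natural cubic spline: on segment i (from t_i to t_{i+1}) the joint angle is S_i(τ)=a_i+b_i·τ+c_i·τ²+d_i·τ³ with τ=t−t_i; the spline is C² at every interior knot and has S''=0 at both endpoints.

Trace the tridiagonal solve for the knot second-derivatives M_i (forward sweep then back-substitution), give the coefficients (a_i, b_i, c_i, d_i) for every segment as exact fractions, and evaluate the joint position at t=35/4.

Δ: Δ0=2, Δ1=1/3, Δ2=-8/3, Δ3=10/3
row 1: diag=10, rhs=-10; c'=3/10, d'=-1
row 2: denom=12−3·3/10=111/10; d'=(-18−3·-1)/(111/10)=-50/37
row 3: denom=12−3·10/37=414/37; d'=(36−3·-50/37)/(414/37)=247/69
back: M3=247/69
back: M2=-50/37−10/37·247/69=-160/69
back: M1=-1−3/10·-160/69=-7/23
M: M0=0, M1=-7/23, M2=-160/69, M3=247/69, M4=0
seg 0: a=-2, c=M0/2=0, d=(M1−M0)/(6·2)=-7/276, b=Δ0−h0·(2M0+M1)/6=145/69
seg 1: a=2, c=M1/2=-7/46, d=(M2−M1)/(6·3)=-139/1242, b=Δ1−h1·(2M1+M2)/6=124/69
seg 2: a=3, c=M2/2=-80/69, d=(M3−M2)/(6·3)=407/1242, b=Δ2−h2·(2M2+M3)/6=-295/138
seg 3: a=-5, c=M3/2=247/138, d=(M4−M3)/(6·3)=-247/1242, b=Δ3−h3·(2M3+M4)/6=-17/69
t_q=35/4 → seg 3, τ=3/4; S=-5+-17/69·τ+247/138·τ²+-247/1242·τ³=-12547/2944

  seg 0: a=-2 b=145/69 c=0 d=-7/276
  seg 1: a=2 b=124/69 c=-7/46 d=-139/1242
  seg 2: a=3 b=-295/138 c=-80/69 d=407/1242
  seg 3: a=-5 b=-17/69 c=247/138 d=-247/1242
S(35/4) = -12547/2944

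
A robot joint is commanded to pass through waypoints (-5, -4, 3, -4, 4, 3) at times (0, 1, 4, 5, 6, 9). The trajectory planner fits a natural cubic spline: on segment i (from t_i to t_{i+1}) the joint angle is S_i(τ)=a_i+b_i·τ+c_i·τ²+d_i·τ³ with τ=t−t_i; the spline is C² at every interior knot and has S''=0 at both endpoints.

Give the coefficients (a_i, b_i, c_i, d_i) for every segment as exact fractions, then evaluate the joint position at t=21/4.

Δ: Δ0=1, Δ1=7/3, Δ2=-7, Δ3=8, Δ4=-1/3
row 1: diag=8, rhs=8; c'=3/8, d'=1
row 2: denom=8−3·3/8=55/8; d'=(-56−3·1)/(55/8)=-472/55
row 3: denom=4−1·8/55=212/55; d'=(90−1·-472/55)/(212/55)=2711/106
row 4: denom=8−1·55/212=1641/212; d'=(-50−1·2711/106)/(1641/212)=-16022/1641
back: M4=-16022/1641
back: M3=2711/106−55/212·-16022/1641=46126/1641
back: M2=-472/55−8/55·46126/1641=-20792/1641
back: M1=1−3/8·-20792/1641=3146/547
M: M0=0, M1=3146/547, M2=-20792/1641, M3=46126/1641, M4=-16022/1641, M5=0
seg 0: a=-5, c=M0/2=0, d=(M1−M0)/(6·1)=1573/1641, b=Δ0−h0·(2M0+M1)/6=68/1641
seg 1: a=-4, c=M1/2=1573/547, d=(M2−M1)/(6·3)=-15115/14769, b=Δ1−h1·(2M1+M2)/6=4787/1641
seg 2: a=3, c=M2/2=-10396/1641, d=(M3−M2)/(6·1)=11153/1641, b=Δ2−h2·(2M2+M3)/6=-12244/1641
seg 3: a=-4, c=M3/2=23063/1641, d=(M4−M3)/(6·1)=-10358/1641, b=Δ3−h3·(2M3+M4)/6=141/547
seg 4: a=4, c=M4/2=-8011/1641, d=(M5−M4)/(6·3)=8011/14769, b=Δ4−h4·(2M4+M5)/6=15475/1641
t_q=21/4 → seg 3, τ=1/4; S=-4+141/547·τ+23063/1641·τ²+-10358/1641·τ³=-55239/17504

  seg 0: a=-5 b=68/1641 c=0 d=1573/1641
  seg 1: a=-4 b=4787/1641 c=1573/547 d=-15115/14769
  seg 2: a=3 b=-12244/1641 c=-10396/1641 d=11153/1641
  seg 3: a=-4 b=141/547 c=23063/1641 d=-10358/1641
  seg 4: a=4 b=15475/1641 c=-8011/1641 d=8011/14769
S(21/4) = -55239/17504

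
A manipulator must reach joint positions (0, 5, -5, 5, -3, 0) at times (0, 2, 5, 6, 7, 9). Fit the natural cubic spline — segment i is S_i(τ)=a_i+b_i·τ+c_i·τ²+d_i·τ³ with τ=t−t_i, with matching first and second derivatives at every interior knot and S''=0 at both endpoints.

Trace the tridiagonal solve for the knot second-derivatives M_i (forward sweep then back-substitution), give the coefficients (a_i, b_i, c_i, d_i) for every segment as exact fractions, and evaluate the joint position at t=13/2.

  seg 0: a=0 b=51325/9438 c=0 d=-13865/18876
  seg 1: a=5 b=-31865/9438 c=-13865/3146 d=535/363
  seg 2: a=-5 b=94135/9438 c=27865/3146 d=-41675/4719
  seg 3: a=5 b=1025/858 c=-55485/3146 d=39838/4719
  seg 4: a=-3 b=-82607/9438 c=24191/3146 d=-24191/18876
S(13/2) = 28231/12584

Δ: Δ0=5/2, Δ1=-10/3, Δ2=10, Δ3=-8, Δ4=3/2
row 1: diag=10, rhs=-35; c'=3/10, d'=-7/2
row 2: denom=8−3·3/10=71/10; d'=(80−3·-7/2)/(71/10)=905/71
row 3: denom=4−1·10/71=274/71; d'=(-108−1·905/71)/(274/71)=-8573/274
row 4: denom=6−1·71/274=1573/274; d'=(57−1·-8573/274)/(1573/274)=24191/1573
back: M4=24191/1573
back: M3=-8573/274−71/274·24191/1573=-55485/1573
back: M2=905/71−10/71·-55485/1573=27865/1573
back: M1=-7/2−3/10·27865/1573=-13865/1573
M: M0=0, M1=-13865/1573, M2=27865/1573, M3=-55485/1573, M4=24191/1573, M5=0
seg 0: a=0, c=M0/2=0, d=(M1−M0)/(6·2)=-13865/18876, b=Δ0−h0·(2M0+M1)/6=51325/9438
seg 1: a=5, c=M1/2=-13865/3146, d=(M2−M1)/(6·3)=535/363, b=Δ1−h1·(2M1+M2)/6=-31865/9438
seg 2: a=-5, c=M2/2=27865/3146, d=(M3−M2)/(6·1)=-41675/4719, b=Δ2−h2·(2M2+M3)/6=94135/9438
seg 3: a=5, c=M3/2=-55485/3146, d=(M4−M3)/(6·1)=39838/4719, b=Δ3−h3·(2M3+M4)/6=1025/858
seg 4: a=-3, c=M4/2=24191/3146, d=(M5−M4)/(6·2)=-24191/18876, b=Δ4−h4·(2M4+M5)/6=-82607/9438
t_q=13/2 → seg 3, τ=1/2; S=5+1025/858·τ+-55485/3146·τ²+39838/4719·τ³=28231/12584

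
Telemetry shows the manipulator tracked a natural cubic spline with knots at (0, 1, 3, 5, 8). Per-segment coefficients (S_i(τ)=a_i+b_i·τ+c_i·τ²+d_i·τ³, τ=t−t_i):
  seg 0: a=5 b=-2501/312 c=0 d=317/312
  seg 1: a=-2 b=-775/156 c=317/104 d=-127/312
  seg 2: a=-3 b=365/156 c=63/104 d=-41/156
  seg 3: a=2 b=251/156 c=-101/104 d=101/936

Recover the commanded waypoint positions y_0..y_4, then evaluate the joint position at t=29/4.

y_0 = S_0(0) = a_0 = 5
y_1 = S_1(0) = a_1 = -2
y_2 = S_2(0) = a_2 = -3
y_3 = S_3(0) = a_3 = 2
y_4 = S_3(3) = 1
t_q=29/4 is in segment 3 (τ=9/4); S_3(τ)=12865/6656

y_0=5 y_1=-2 y_2=-3 y_3=2 y_4=1
S(29/4) = 12865/6656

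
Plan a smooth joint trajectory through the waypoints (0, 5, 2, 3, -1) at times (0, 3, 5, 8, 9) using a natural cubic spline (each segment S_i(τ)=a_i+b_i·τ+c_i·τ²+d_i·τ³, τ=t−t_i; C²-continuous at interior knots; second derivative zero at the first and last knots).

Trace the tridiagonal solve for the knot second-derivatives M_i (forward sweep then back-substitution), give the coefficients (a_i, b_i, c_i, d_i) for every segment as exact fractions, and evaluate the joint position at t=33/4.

  seg 0: a=0 b=3941/1356 c=0 d=-1681/12204
  seg 1: a=5 b=-551/678 c=-1681/1356 d=405/904
  seg 2: a=2 b=-134/339 c=491/339 d=-1226/3051
  seg 3: a=3 b=-866/339 c=-245/113 d=245/339
S(33/4) = 16179/7232

Δ: Δ0=5/3, Δ1=-3/2, Δ2=1/3, Δ3=-4
row 1: diag=10, rhs=-19; c'=1/5, d'=-19/10
row 2: denom=10−2·1/5=48/5; d'=(11−2·-19/10)/(48/5)=37/24
row 3: denom=8−3·5/16=113/16; d'=(-26−3·37/24)/(113/16)=-490/113
back: M3=-490/113
back: M2=37/24−5/16·-490/113=982/339
back: M1=-19/10−1/5·982/339=-1681/678
M: M0=0, M1=-1681/678, M2=982/339, M3=-490/113, M4=0
seg 0: a=0, c=M0/2=0, d=(M1−M0)/(6·3)=-1681/12204, b=Δ0−h0·(2M0+M1)/6=3941/1356
seg 1: a=5, c=M1/2=-1681/1356, d=(M2−M1)/(6·2)=405/904, b=Δ1−h1·(2M1+M2)/6=-551/678
seg 2: a=2, c=M2/2=491/339, d=(M3−M2)/(6·3)=-1226/3051, b=Δ2−h2·(2M2+M3)/6=-134/339
seg 3: a=3, c=M3/2=-245/113, d=(M4−M3)/(6·1)=245/339, b=Δ3−h3·(2M3+M4)/6=-866/339
t_q=33/4 → seg 3, τ=1/4; S=3+-866/339·τ+-245/113·τ²+245/339·τ³=16179/7232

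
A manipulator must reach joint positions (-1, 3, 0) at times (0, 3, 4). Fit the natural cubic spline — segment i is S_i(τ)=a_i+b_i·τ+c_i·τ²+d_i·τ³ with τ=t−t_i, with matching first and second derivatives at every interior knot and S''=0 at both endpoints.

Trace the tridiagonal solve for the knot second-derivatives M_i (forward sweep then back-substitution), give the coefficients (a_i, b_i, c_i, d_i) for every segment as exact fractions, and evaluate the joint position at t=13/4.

Δ: Δ0=4/3, Δ1=-3
row 1: diag=8, rhs=-26; c'=1/8, d'=-13/4
back: M1=-13/4
M: M0=0, M1=-13/4, M2=0
seg 0: a=-1, c=M0/2=0, d=(M1−M0)/(6·3)=-13/72, b=Δ0−h0·(2M0+M1)/6=71/24
seg 1: a=3, c=M1/2=-13/8, d=(M2−M1)/(6·1)=13/24, b=Δ1−h1·(2M1+M2)/6=-23/12
t_q=13/4 → seg 1, τ=1/4; S=3+-23/12·τ+-13/8·τ²+13/24·τ³=1243/512

  seg 0: a=-1 b=71/24 c=0 d=-13/72
  seg 1: a=3 b=-23/12 c=-13/8 d=13/24
S(13/4) = 1243/512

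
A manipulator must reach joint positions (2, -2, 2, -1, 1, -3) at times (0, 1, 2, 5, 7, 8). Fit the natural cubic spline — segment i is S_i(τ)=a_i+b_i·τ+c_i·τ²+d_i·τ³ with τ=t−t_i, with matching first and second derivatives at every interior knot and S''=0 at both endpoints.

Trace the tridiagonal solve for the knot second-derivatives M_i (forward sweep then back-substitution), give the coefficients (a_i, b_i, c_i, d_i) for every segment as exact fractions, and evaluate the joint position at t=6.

Δ: Δ0=-4, Δ1=4, Δ2=-1, Δ3=1, Δ4=-4
row 1: diag=4, rhs=48; c'=1/4, d'=12
row 2: denom=8−1·1/4=31/4; d'=(-30−1·12)/(31/4)=-168/31
row 3: denom=10−3·12/31=274/31; d'=(12−3·-168/31)/(274/31)=438/137
row 4: denom=6−2·31/137=760/137; d'=(-30−2·438/137)/(760/137)=-2493/380
back: M4=-2493/380
back: M3=438/137−31/137·-2493/380=1779/380
back: M2=-168/31−12/31·1779/380=-687/95
back: M1=12−1/4·-687/95=5247/380
M: M0=0, M1=5247/380, M2=-687/95, M3=1779/380, M4=-2493/380, M5=0
seg 0: a=2, c=M0/2=0, d=(M1−M0)/(6·1)=1749/760, b=Δ0−h0·(2M0+M1)/6=-4789/760
seg 1: a=-2, c=M1/2=5247/760, d=(M2−M1)/(6·1)=-533/152, b=Δ1−h1·(2M1+M2)/6=229/380
seg 2: a=2, c=M2/2=-687/190, d=(M3−M2)/(6·3)=503/760, b=Δ2−h2·(2M2+M3)/6=2957/760
seg 3: a=-1, c=M3/2=1779/760, d=(M4−M3)/(6·2)=-89/95, b=Δ3−h3·(2M3+M4)/6=5/76
seg 4: a=1, c=M4/2=-2493/760, d=(M5−M4)/(6·1)=831/760, b=Δ4−h4·(2M4+M5)/6=-689/380
t_q=6 → seg 3, τ=1; S=-1+5/76·τ+1779/760·τ²+-89/95·τ³=357/760

  seg 0: a=2 b=-4789/760 c=0 d=1749/760
  seg 1: a=-2 b=229/380 c=5247/760 d=-533/152
  seg 2: a=2 b=2957/760 c=-687/190 d=503/760
  seg 3: a=-1 b=5/76 c=1779/760 d=-89/95
  seg 4: a=1 b=-689/380 c=-2493/760 d=831/760
S(6) = 357/760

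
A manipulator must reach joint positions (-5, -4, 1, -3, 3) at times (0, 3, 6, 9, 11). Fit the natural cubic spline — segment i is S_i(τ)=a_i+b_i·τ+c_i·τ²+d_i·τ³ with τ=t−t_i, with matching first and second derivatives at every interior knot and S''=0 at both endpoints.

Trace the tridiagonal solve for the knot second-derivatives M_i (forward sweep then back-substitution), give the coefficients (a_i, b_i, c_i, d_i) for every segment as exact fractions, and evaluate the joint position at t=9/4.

Δ: Δ0=1/3, Δ1=5/3, Δ2=-4/3, Δ3=3
row 1: diag=12, rhs=8; c'=1/4, d'=2/3
row 2: denom=12−3·1/4=45/4; d'=(-18−3·2/3)/(45/4)=-16/9
row 3: denom=10−3·4/15=46/5; d'=(26−3·-16/9)/(46/5)=235/69
back: M3=235/69
back: M2=-16/9−4/15·235/69=-556/207
back: M1=2/3−1/4·-556/207=277/207
M: M0=0, M1=277/207, M2=-556/207, M3=235/69, M4=0
seg 0: a=-5, c=M0/2=0, d=(M1−M0)/(6·3)=277/3726, b=Δ0−h0·(2M0+M1)/6=-139/414
seg 1: a=-4, c=M1/2=277/414, d=(M2−M1)/(6·3)=-833/3726, b=Δ1−h1·(2M1+M2)/6=346/207
seg 2: a=1, c=M2/2=-278/207, d=(M3−M2)/(6·3)=1261/3726, b=Δ2−h2·(2M2+M3)/6=-145/414
seg 3: a=-3, c=M3/2=235/138, d=(M4−M3)/(6·2)=-235/828, b=Δ3−h3·(2M3+M4)/6=151/207
t_q=9/4 → seg 0, τ=9/4; S=-5+-139/414·τ+0·τ²+277/3726·τ³=-14451/2944

  seg 0: a=-5 b=-139/414 c=0 d=277/3726
  seg 1: a=-4 b=346/207 c=277/414 d=-833/3726
  seg 2: a=1 b=-145/414 c=-278/207 d=1261/3726
  seg 3: a=-3 b=151/207 c=235/138 d=-235/828
S(9/4) = -14451/2944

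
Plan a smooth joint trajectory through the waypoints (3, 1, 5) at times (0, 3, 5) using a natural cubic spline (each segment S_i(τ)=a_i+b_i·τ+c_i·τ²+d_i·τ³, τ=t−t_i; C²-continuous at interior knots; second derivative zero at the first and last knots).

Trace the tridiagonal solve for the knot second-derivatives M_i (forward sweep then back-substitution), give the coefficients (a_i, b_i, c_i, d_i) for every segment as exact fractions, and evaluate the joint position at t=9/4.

Δ: Δ0=-2/3, Δ1=2
row 1: diag=10, rhs=16; c'=1/5, d'=8/5
back: M1=8/5
M: M0=0, M1=8/5, M2=0
seg 0: a=3, c=M0/2=0, d=(M1−M0)/(6·3)=4/45, b=Δ0−h0·(2M0+M1)/6=-22/15
seg 1: a=1, c=M1/2=4/5, d=(M2−M1)/(6·2)=-2/15, b=Δ1−h1·(2M1+M2)/6=14/15
t_q=9/4 → seg 0, τ=9/4; S=3+-22/15·τ+0·τ²+4/45·τ³=57/80

  seg 0: a=3 b=-22/15 c=0 d=4/45
  seg 1: a=1 b=14/15 c=4/5 d=-2/15
S(9/4) = 57/80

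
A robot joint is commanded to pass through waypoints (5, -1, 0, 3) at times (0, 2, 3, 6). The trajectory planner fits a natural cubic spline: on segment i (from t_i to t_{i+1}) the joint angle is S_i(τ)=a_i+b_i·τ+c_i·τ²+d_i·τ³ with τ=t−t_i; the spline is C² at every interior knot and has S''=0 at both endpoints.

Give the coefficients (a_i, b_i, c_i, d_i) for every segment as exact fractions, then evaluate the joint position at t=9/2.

  seg 0: a=5 b=-205/47 c=0 d=16/47
  seg 1: a=-1 b=-13/47 c=96/47 d=-36/47
  seg 2: a=0 b=71/47 c=-12/47 d=4/141
S(9/2) = 84/47

Δ: Δ0=-3, Δ1=1, Δ2=1
row 1: diag=6, rhs=24; c'=1/6, d'=4
row 2: denom=8−1·1/6=47/6; d'=(0−1·4)/(47/6)=-24/47
back: M2=-24/47
back: M1=4−1/6·-24/47=192/47
M: M0=0, M1=192/47, M2=-24/47, M3=0
seg 0: a=5, c=M0/2=0, d=(M1−M0)/(6·2)=16/47, b=Δ0−h0·(2M0+M1)/6=-205/47
seg 1: a=-1, c=M1/2=96/47, d=(M2−M1)/(6·1)=-36/47, b=Δ1−h1·(2M1+M2)/6=-13/47
seg 2: a=0, c=M2/2=-12/47, d=(M3−M2)/(6·3)=4/141, b=Δ2−h2·(2M2+M3)/6=71/47
t_q=9/2 → seg 2, τ=3/2; S=0+71/47·τ+-12/47·τ²+4/141·τ³=84/47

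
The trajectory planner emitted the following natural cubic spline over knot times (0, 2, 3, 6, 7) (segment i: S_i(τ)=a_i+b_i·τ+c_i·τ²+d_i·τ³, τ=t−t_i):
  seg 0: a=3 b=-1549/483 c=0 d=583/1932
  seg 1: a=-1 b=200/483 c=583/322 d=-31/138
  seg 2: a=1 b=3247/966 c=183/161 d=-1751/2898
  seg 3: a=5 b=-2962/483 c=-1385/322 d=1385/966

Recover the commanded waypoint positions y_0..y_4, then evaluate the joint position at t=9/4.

y_0 = S_0(0) = a_0 = 3
y_1 = S_1(0) = a_1 = -1
y_2 = S_2(0) = a_2 = 1
y_3 = S_3(0) = a_3 = 5
y_4 = S_3(1) = -4
t_q=9/4 is in segment 1 (τ=1/4); S_1(τ)=-705/896

y_0=3 y_1=-1 y_2=1 y_3=5 y_4=-4
S(9/4) = -705/896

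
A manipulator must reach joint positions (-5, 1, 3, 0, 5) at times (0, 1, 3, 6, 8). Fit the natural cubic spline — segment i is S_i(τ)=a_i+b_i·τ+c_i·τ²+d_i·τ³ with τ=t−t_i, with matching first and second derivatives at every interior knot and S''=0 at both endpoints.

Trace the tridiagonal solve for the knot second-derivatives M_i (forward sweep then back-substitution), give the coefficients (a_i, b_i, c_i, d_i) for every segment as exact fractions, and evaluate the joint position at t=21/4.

Δ: Δ0=6, Δ1=1, Δ2=-1, Δ3=5/2
row 1: diag=6, rhs=-30; c'=1/3, d'=-5
row 2: denom=10−2·1/3=28/3; d'=(-12−2·-5)/(28/3)=-3/14
row 3: denom=10−3·9/28=253/28; d'=(21−3·-3/14)/(253/28)=606/253
back: M3=606/253
back: M2=-3/14−9/28·606/253=-249/253
back: M1=-5−1/3·-249/253=-1182/253
M: M0=0, M1=-1182/253, M2=-249/253, M3=606/253, M4=0
seg 0: a=-5, c=M0/2=0, d=(M1−M0)/(6·1)=-197/253, b=Δ0−h0·(2M0+M1)/6=1715/253
seg 1: a=1, c=M1/2=-591/253, d=(M2−M1)/(6·2)=311/1012, b=Δ1−h1·(2M1+M2)/6=1124/253
seg 2: a=3, c=M2/2=-249/506, d=(M3−M2)/(6·3)=95/506, b=Δ2−h2·(2M2+M3)/6=-307/253
seg 3: a=0, c=M3/2=303/253, d=(M4−M3)/(6·2)=-101/506, b=Δ3−h3·(2M3+M4)/6=457/506
t_q=21/4 → seg 2, τ=9/4; S=3+-307/253·τ+-249/506·τ²+95/506·τ³=-2685/32384

  seg 0: a=-5 b=1715/253 c=0 d=-197/253
  seg 1: a=1 b=1124/253 c=-591/253 d=311/1012
  seg 2: a=3 b=-307/253 c=-249/506 d=95/506
  seg 3: a=0 b=457/506 c=303/253 d=-101/506
S(21/4) = -2685/32384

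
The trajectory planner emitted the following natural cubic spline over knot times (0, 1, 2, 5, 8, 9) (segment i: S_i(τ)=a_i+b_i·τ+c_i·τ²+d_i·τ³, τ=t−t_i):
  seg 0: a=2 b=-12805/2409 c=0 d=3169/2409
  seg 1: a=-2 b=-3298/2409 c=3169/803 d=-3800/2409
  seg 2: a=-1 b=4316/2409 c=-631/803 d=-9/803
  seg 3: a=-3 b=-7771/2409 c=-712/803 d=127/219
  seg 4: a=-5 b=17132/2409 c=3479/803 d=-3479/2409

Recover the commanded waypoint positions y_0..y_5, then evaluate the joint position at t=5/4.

y_0 = S_0(0) = a_0 = 2
y_1 = S_1(0) = a_1 = -2
y_2 = S_2(0) = a_2 = -1
y_3 = S_3(0) = a_3 = -3
y_4 = S_4(0) = a_4 = -5
y_5 = S_4(1) = 5
t_q=5/4 is in segment 1 (τ=1/4); S_1(τ)=-27241/12848

y_0=2 y_1=-2 y_2=-1 y_3=-3 y_4=-5 y_5=5
S(5/4) = -27241/12848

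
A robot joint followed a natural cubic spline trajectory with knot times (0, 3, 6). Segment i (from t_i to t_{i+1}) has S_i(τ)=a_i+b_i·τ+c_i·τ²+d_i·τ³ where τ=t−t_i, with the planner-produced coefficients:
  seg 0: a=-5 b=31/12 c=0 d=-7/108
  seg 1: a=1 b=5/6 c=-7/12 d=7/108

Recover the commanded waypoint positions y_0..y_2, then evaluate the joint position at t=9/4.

y_0 = S_0(0) = a_0 = -5
y_1 = S_1(0) = a_1 = 1
y_2 = S_1(3) = 0
t_q=9/4 is in segment 0 (τ=9/4); S_0(τ)=19/256

y_0=-5 y_1=1 y_2=0
S(9/4) = 19/256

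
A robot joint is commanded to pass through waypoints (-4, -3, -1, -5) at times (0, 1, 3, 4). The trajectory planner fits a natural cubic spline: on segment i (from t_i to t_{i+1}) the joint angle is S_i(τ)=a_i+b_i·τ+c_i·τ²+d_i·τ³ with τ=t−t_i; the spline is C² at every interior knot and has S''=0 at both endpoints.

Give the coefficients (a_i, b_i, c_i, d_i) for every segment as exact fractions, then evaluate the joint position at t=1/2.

  seg 0: a=-4 b=11/16 c=0 d=5/16
  seg 1: a=-3 b=13/8 c=15/16 d=-5/8
  seg 2: a=-1 b=-17/8 c=-45/16 d=15/16
S(1/2) = -463/128

Δ: Δ0=1, Δ1=1, Δ2=-4
row 1: diag=6, rhs=0; c'=1/3, d'=0
row 2: denom=6−2·1/3=16/3; d'=(-30−2·0)/(16/3)=-45/8
back: M2=-45/8
back: M1=0−1/3·-45/8=15/8
M: M0=0, M1=15/8, M2=-45/8, M3=0
seg 0: a=-4, c=M0/2=0, d=(M1−M0)/(6·1)=5/16, b=Δ0−h0·(2M0+M1)/6=11/16
seg 1: a=-3, c=M1/2=15/16, d=(M2−M1)/(6·2)=-5/8, b=Δ1−h1·(2M1+M2)/6=13/8
seg 2: a=-1, c=M2/2=-45/16, d=(M3−M2)/(6·1)=15/16, b=Δ2−h2·(2M2+M3)/6=-17/8
t_q=1/2 → seg 0, τ=1/2; S=-4+11/16·τ+0·τ²+5/16·τ³=-463/128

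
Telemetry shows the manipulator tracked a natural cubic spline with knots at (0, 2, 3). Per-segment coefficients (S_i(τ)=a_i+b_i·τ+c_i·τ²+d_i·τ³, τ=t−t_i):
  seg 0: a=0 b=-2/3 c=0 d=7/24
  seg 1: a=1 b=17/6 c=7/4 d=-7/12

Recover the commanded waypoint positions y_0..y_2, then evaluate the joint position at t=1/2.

y_0 = S_0(0) = a_0 = 0
y_1 = S_1(0) = a_1 = 1
y_2 = S_1(1) = 5
t_q=1/2 is in segment 0 (τ=1/2); S_0(τ)=-19/64

y_0=0 y_1=1 y_2=5
S(1/2) = -19/64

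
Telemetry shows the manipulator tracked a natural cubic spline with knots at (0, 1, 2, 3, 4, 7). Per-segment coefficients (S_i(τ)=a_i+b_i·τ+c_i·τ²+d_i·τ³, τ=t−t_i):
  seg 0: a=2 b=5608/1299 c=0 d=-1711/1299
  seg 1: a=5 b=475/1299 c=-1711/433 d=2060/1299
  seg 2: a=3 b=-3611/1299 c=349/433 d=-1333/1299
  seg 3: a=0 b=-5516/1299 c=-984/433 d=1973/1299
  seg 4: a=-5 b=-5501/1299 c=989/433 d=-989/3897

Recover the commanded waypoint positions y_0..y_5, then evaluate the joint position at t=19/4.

y_0 = S_0(0) = a_0 = 2
y_1 = S_1(0) = a_1 = 5
y_2 = S_2(0) = a_2 = 3
y_3 = S_3(0) = a_3 = 0
y_4 = S_4(0) = a_4 = -5
y_5 = S_4(3) = -4
t_q=19/4 is in segment 4 (τ=3/4); S_4(τ)=-193939/27712

y_0=2 y_1=5 y_2=3 y_3=0 y_4=-5 y_5=-4
S(19/4) = -193939/27712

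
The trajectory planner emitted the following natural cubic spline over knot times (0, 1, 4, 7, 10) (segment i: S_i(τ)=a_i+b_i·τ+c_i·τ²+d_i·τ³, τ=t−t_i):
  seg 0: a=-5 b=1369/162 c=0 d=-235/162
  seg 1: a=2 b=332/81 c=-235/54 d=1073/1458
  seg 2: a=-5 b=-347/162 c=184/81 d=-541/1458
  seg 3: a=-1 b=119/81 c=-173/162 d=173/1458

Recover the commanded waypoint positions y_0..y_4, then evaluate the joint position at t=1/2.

y_0=-5 y_1=2 y_2=-5 y_3=-1 y_4=-3
S(1/2) = -413/432

y_0 = S_0(0) = a_0 = -5
y_1 = S_1(0) = a_1 = 2
y_2 = S_2(0) = a_2 = -5
y_3 = S_3(0) = a_3 = -1
y_4 = S_3(3) = -3
t_q=1/2 is in segment 0 (τ=1/2); S_0(τ)=-413/432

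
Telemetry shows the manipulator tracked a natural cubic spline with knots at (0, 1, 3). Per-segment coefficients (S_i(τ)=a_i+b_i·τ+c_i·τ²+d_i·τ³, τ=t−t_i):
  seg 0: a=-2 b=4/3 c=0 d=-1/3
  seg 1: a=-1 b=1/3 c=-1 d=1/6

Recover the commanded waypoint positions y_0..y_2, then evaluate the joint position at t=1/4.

y_0=-2 y_1=-1 y_2=-3
S(1/4) = -107/64

y_0 = S_0(0) = a_0 = -2
y_1 = S_1(0) = a_1 = -1
y_2 = S_1(2) = -3
t_q=1/4 is in segment 0 (τ=1/4); S_0(τ)=-107/64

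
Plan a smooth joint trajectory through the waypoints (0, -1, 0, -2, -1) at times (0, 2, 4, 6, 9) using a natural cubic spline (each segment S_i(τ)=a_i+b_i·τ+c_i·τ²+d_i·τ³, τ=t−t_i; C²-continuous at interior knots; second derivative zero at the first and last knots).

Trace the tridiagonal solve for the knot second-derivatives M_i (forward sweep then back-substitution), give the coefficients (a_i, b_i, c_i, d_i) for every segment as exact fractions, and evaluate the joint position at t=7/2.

Δ: Δ0=-1/2, Δ1=1/2, Δ2=-1, Δ3=1/3
row 1: diag=8, rhs=6; c'=1/4, d'=3/4
row 2: denom=8−2·1/4=15/2; d'=(-9−2·3/4)/(15/2)=-7/5
row 3: denom=10−2·4/15=142/15; d'=(8−2·-7/5)/(142/15)=81/71
back: M3=81/71
back: M2=-7/5−4/15·81/71=-121/71
back: M1=3/4−1/4·-121/71=167/142
M: M0=0, M1=167/142, M2=-121/71, M3=81/71, M4=0
seg 0: a=0, c=M0/2=0, d=(M1−M0)/(6·2)=167/1704, b=Δ0−h0·(2M0+M1)/6=-190/213
seg 1: a=-1, c=M1/2=167/284, d=(M2−M1)/(6·2)=-409/1704, b=Δ1−h1·(2M1+M2)/6=121/426
seg 2: a=0, c=M2/2=-121/142, d=(M3−M2)/(6·2)=101/426, b=Δ2−h2·(2M2+M3)/6=-52/213
seg 3: a=-2, c=M3/2=81/142, d=(M4−M3)/(6·3)=-9/142, b=Δ3−h3·(2M3+M4)/6=-172/213
t_q=7/2 → seg 1, τ=3/2; S=-1+121/426·τ+167/284·τ²+-409/1704·τ³=-277/4544

  seg 0: a=0 b=-190/213 c=0 d=167/1704
  seg 1: a=-1 b=121/426 c=167/284 d=-409/1704
  seg 2: a=0 b=-52/213 c=-121/142 d=101/426
  seg 3: a=-2 b=-172/213 c=81/142 d=-9/142
S(7/2) = -277/4544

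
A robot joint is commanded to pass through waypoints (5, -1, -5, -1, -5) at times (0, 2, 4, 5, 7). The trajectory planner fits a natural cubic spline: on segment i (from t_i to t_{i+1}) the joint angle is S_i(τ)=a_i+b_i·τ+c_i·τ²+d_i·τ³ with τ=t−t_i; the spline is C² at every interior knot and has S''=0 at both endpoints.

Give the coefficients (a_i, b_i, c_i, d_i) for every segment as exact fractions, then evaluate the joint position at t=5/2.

Δ: Δ0=-3, Δ1=-2, Δ2=4, Δ3=-2
row 1: diag=8, rhs=6; c'=1/4, d'=3/4
row 2: denom=6−2·1/4=11/2; d'=(36−2·3/4)/(11/2)=69/11
row 3: denom=6−1·2/11=64/11; d'=(-36−1·69/11)/(64/11)=-465/64
back: M3=-465/64
back: M2=69/11−2/11·-465/64=243/32
back: M1=3/4−1/4·243/32=-147/128
M: M0=0, M1=-147/128, M2=243/32, M3=-465/64, M4=0
seg 0: a=5, c=M0/2=0, d=(M1−M0)/(6·2)=-49/512, b=Δ0−h0·(2M0+M1)/6=-335/128
seg 1: a=-1, c=M1/2=-147/256, d=(M2−M1)/(6·2)=373/512, b=Δ1−h1·(2M1+M2)/6=-241/64
seg 2: a=-5, c=M2/2=243/64, d=(M3−M2)/(6·1)=-317/128, b=Δ2−h2·(2M2+M3)/6=343/128
seg 3: a=-1, c=M3/2=-465/128, d=(M4−M3)/(6·2)=155/256, b=Δ3−h3·(2M3+M4)/6=91/32
t_q=5/2 → seg 1, τ=1/2; S=-1+-241/64·τ+-147/256·τ²+373/512·τ³=-12023/4096

  seg 0: a=5 b=-335/128 c=0 d=-49/512
  seg 1: a=-1 b=-241/64 c=-147/256 d=373/512
  seg 2: a=-5 b=343/128 c=243/64 d=-317/128
  seg 3: a=-1 b=91/32 c=-465/128 d=155/256
S(5/2) = -12023/4096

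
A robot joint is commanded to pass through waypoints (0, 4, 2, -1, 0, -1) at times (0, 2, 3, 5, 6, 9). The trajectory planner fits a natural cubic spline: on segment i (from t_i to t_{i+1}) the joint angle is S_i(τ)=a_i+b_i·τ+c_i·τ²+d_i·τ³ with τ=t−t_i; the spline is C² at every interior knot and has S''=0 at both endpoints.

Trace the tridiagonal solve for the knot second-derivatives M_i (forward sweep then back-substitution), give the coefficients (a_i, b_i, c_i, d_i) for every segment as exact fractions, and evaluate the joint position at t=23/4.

  seg 0: a=0 b=14603/4359 c=0 d=-5885/17436
  seg 1: a=4 b=-3052/4359 c=-5885/2906 d=6323/8718
  seg 2: a=2 b=-22445/8718 c=219/1453 d=1685/8718
  seg 3: a=-1 b=3031/8718 c=1904/1453 d=-5737/8718
  seg 4: a=0 b=4334/4359 c=-1929/2906 d=643/8718
S(23/4) = -52033/185984

Δ: Δ0=2, Δ1=-2, Δ2=-3/2, Δ3=1, Δ4=-1/3
row 1: diag=6, rhs=-24; c'=1/6, d'=-4
row 2: denom=6−1·1/6=35/6; d'=(3−1·-4)/(35/6)=6/5
row 3: denom=6−2·12/35=186/35; d'=(15−2·6/5)/(186/35)=147/62
row 4: denom=8−1·35/186=1453/186; d'=(-8−1·147/62)/(1453/186)=-1929/1453
back: M4=-1929/1453
back: M3=147/62−35/186·-1929/1453=3808/1453
back: M2=6/5−12/35·3808/1453=438/1453
back: M1=-4−1/6·438/1453=-5885/1453
M: M0=0, M1=-5885/1453, M2=438/1453, M3=3808/1453, M4=-1929/1453, M5=0
seg 0: a=0, c=M0/2=0, d=(M1−M0)/(6·2)=-5885/17436, b=Δ0−h0·(2M0+M1)/6=14603/4359
seg 1: a=4, c=M1/2=-5885/2906, d=(M2−M1)/(6·1)=6323/8718, b=Δ1−h1·(2M1+M2)/6=-3052/4359
seg 2: a=2, c=M2/2=219/1453, d=(M3−M2)/(6·2)=1685/8718, b=Δ2−h2·(2M2+M3)/6=-22445/8718
seg 3: a=-1, c=M3/2=1904/1453, d=(M4−M3)/(6·1)=-5737/8718, b=Δ3−h3·(2M3+M4)/6=3031/8718
seg 4: a=0, c=M4/2=-1929/2906, d=(M5−M4)/(6·3)=643/8718, b=Δ4−h4·(2M4+M5)/6=4334/4359
t_q=23/4 → seg 3, τ=3/4; S=-1+3031/8718·τ+1904/1453·τ²+-5737/8718·τ³=-52033/185984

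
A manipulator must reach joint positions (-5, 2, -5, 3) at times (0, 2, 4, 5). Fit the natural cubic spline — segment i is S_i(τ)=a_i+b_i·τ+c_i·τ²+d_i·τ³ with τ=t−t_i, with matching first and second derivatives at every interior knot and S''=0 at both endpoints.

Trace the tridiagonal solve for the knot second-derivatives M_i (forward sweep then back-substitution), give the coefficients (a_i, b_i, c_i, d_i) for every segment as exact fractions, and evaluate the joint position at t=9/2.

Δ: Δ0=7/2, Δ1=-7/2, Δ2=8
row 1: diag=8, rhs=-42; c'=1/4, d'=-21/4
row 2: denom=6−2·1/4=11/2; d'=(69−2·-21/4)/(11/2)=159/11
back: M2=159/11
back: M1=-21/4−1/4·159/11=-195/22
M: M0=0, M1=-195/22, M2=159/11, M3=0
seg 0: a=-5, c=M0/2=0, d=(M1−M0)/(6·2)=-65/88, b=Δ0−h0·(2M0+M1)/6=71/11
seg 1: a=2, c=M1/2=-195/44, d=(M2−M1)/(6·2)=171/88, b=Δ1−h1·(2M1+M2)/6=-53/22
seg 2: a=-5, c=M2/2=159/22, d=(M3−M2)/(6·1)=-53/22, b=Δ2−h2·(2M2+M3)/6=35/11
t_q=9/2 → seg 2, τ=1/2; S=-5+35/11·τ+159/22·τ²+-53/22·τ³=-335/176

  seg 0: a=-5 b=71/11 c=0 d=-65/88
  seg 1: a=2 b=-53/22 c=-195/44 d=171/88
  seg 2: a=-5 b=35/11 c=159/22 d=-53/22
S(9/2) = -335/176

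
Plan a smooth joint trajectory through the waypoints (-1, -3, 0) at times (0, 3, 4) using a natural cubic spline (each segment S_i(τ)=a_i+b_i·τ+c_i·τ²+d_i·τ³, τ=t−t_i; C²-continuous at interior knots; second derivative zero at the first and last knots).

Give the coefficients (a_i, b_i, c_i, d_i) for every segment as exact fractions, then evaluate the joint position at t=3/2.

  seg 0: a=-1 b=-49/24 c=0 d=11/72
  seg 1: a=-3 b=25/12 c=11/8 d=-11/24
S(3/2) = -227/64

Δ: Δ0=-2/3, Δ1=3
row 1: diag=8, rhs=22; c'=1/8, d'=11/4
back: M1=11/4
M: M0=0, M1=11/4, M2=0
seg 0: a=-1, c=M0/2=0, d=(M1−M0)/(6·3)=11/72, b=Δ0−h0·(2M0+M1)/6=-49/24
seg 1: a=-3, c=M1/2=11/8, d=(M2−M1)/(6·1)=-11/24, b=Δ1−h1·(2M1+M2)/6=25/12
t_q=3/2 → seg 0, τ=3/2; S=-1+-49/24·τ+0·τ²+11/72·τ³=-227/64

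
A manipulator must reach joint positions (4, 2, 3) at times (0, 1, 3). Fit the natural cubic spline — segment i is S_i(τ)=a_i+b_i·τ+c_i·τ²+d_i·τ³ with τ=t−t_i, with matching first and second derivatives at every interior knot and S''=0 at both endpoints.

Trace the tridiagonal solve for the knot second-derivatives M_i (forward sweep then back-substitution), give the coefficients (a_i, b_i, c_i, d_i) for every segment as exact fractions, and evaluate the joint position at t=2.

Δ: Δ0=-2, Δ1=1/2
row 1: diag=6, rhs=15; c'=1/3, d'=5/2
back: M1=5/2
M: M0=0, M1=5/2, M2=0
seg 0: a=4, c=M0/2=0, d=(M1−M0)/(6·1)=5/12, b=Δ0−h0·(2M0+M1)/6=-29/12
seg 1: a=2, c=M1/2=5/4, d=(M2−M1)/(6·2)=-5/24, b=Δ1−h1·(2M1+M2)/6=-7/6
t_q=2 → seg 1, τ=1; S=2+-7/6·τ+5/4·τ²+-5/24·τ³=15/8

  seg 0: a=4 b=-29/12 c=0 d=5/12
  seg 1: a=2 b=-7/6 c=5/4 d=-5/24
S(2) = 15/8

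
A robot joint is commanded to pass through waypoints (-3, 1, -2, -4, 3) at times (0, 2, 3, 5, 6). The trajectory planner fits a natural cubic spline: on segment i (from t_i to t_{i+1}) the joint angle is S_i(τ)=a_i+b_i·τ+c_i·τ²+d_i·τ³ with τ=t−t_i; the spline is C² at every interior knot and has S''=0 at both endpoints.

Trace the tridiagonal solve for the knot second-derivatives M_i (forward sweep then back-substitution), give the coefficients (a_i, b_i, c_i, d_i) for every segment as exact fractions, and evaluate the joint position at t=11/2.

  seg 0: a=-3 b=114/31 c=0 d=-13/31
  seg 1: a=1 b=-42/31 c=-78/31 d=27/31
  seg 2: a=-2 b=-117/31 c=3/31 d=20/31
  seg 3: a=-4 b=135/31 c=123/31 d=-41/31
S(11/2) = -247/248

Δ: Δ0=2, Δ1=-3, Δ2=-1, Δ3=7
row 1: diag=6, rhs=-30; c'=1/6, d'=-5
row 2: denom=6−1·1/6=35/6; d'=(12−1·-5)/(35/6)=102/35
row 3: denom=6−2·12/35=186/35; d'=(48−2·102/35)/(186/35)=246/31
back: M3=246/31
back: M2=102/35−12/35·246/31=6/31
back: M1=-5−1/6·6/31=-156/31
M: M0=0, M1=-156/31, M2=6/31, M3=246/31, M4=0
seg 0: a=-3, c=M0/2=0, d=(M1−M0)/(6·2)=-13/31, b=Δ0−h0·(2M0+M1)/6=114/31
seg 1: a=1, c=M1/2=-78/31, d=(M2−M1)/(6·1)=27/31, b=Δ1−h1·(2M1+M2)/6=-42/31
seg 2: a=-2, c=M2/2=3/31, d=(M3−M2)/(6·2)=20/31, b=Δ2−h2·(2M2+M3)/6=-117/31
seg 3: a=-4, c=M3/2=123/31, d=(M4−M3)/(6·1)=-41/31, b=Δ3−h3·(2M3+M4)/6=135/31
t_q=11/2 → seg 3, τ=1/2; S=-4+135/31·τ+123/31·τ²+-41/31·τ³=-247/248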